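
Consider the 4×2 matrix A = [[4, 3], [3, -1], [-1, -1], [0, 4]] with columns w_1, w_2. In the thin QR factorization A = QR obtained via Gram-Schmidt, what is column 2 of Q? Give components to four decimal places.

q_2 = (0.3037, -0.4476, -0.1279, 0.8313)

w_1 = (4, 3, -1, 0); ‖w_1‖ = 5.0990, so q_1 = (0.7845, 0.5883, -0.1961, 0.0000).
q_1·w_2 = 0.7845·3 + 0.5883·(-1) + (-0.1961)·(-1) + 0.0000·4 = 1.9612.
u_2 = w_2 − 1.9612·q_1 = (1.4615, -2.1538, -0.6154, 4.0000).
‖u_2‖ = 4.8118, so q_2 = (0.3037, -0.4476, -0.1279, 0.8313).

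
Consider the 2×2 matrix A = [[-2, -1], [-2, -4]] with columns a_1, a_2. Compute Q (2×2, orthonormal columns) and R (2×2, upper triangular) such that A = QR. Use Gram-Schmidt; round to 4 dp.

Q = [[-0.7071, 0.7071], [-0.7071, -0.7071]], R = [[2.8284, 3.5355], [0.0000, 2.1213]]

a_1 = (-2, -2); ‖a_1‖ = 2.8284, so e_1 = (-0.7071, -0.7071).
e_1·a_2 = (-0.7071)·(-1) + (-0.7071)·(-4) = 3.5355.
u_2 = a_2 − 3.5355·e_1 = (1.5000, -1.5000).
‖u_2‖ = 2.1213, so e_2 = (0.7071, -0.7071).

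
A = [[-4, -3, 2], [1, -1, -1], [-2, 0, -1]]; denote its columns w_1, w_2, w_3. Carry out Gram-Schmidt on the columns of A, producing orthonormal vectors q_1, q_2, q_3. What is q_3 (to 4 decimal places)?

q_3 = (0.2120, -0.6360, -0.7420)

w_1 = (-4, 1, -2); ‖w_1‖ = 4.5826, so q_1 = (-0.8729, 0.2182, -0.4364).
q_1·w_2 = (-0.8729)·(-3) + 0.2182·(-1) + (-0.4364)·0 = 2.4004.
u_2 = w_2 − 2.4004·q_1 = (-0.9048, -1.5238, 1.0476).
‖u_2‖ = 2.0587, so q_2 = (-0.4395, -0.7402, 0.5089).
q_1·w_3 = (-0.8729)·2 + 0.2182·(-1) + (-0.4364)·(-1) = -1.5275; q_2·w_3 = (-0.4395)·2 + (-0.7402)·(-1) + 0.5089·(-1) = -0.6477.
u_3 = w_3 + 1.5275·q_1 + 0.6477·q_2 = (0.3820, -1.1461, -1.3371).
‖u_3‖ = 1.8020, so q_3 = (0.2120, -0.6360, -0.7420).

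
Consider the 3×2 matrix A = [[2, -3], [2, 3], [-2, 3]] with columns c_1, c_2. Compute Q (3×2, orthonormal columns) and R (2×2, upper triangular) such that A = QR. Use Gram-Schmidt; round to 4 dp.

Q = [[0.5774, -0.4082], [0.5774, 0.8165], [-0.5774, 0.4082]], R = [[3.4641, -1.7321], [0.0000, 4.8990]]

c_1 = (2, 2, -2); ‖c_1‖ = 3.4641, so e_1 = (0.5774, 0.5774, -0.5774).
e_1·c_2 = 0.5774·(-3) + 0.5774·3 + (-0.5774)·3 = -1.7321.
u_2 = c_2 + 1.7321·e_1 = (-2.0000, 4.0000, 2.0000).
‖u_2‖ = 4.8990, so e_2 = (-0.4082, 0.8165, 0.4082).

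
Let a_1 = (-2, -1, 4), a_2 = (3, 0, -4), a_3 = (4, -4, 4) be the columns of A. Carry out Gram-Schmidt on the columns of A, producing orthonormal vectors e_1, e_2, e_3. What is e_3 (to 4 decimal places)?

e_3 = (0.6247, 0.6247, 0.4685)

a_1 = (-2, -1, 4); ‖a_1‖ = 4.5826, so e_1 = (-0.4364, -0.2182, 0.8729).
e_1·a_2 = (-0.4364)·3 + (-0.2182)·0 + 0.8729·(-4) = -4.8008.
u_2 = a_2 + 4.8008·e_1 = (0.9048, -1.0476, 0.1905).
‖u_2‖ = 1.3973, so e_2 = (0.6475, -0.7498, 0.1363).
e_1·a_3 = (-0.4364)·4 + (-0.2182)·(-4) + 0.8729·4 = 2.6186; e_2·a_3 = 0.6475·4 + (-0.7498)·(-4) + 0.1363·4 = 6.1344.
u_3 = a_3 − 2.6186·e_1 − 6.1344·e_2 = (1.1707, 1.1707, 0.8780).
‖u_3‖ = 1.8741, so e_3 = (0.6247, 0.6247, 0.4685).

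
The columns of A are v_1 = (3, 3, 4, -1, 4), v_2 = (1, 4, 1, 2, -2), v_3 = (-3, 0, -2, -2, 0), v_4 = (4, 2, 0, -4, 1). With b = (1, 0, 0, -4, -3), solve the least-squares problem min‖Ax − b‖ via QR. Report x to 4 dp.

v_1 = (3, 3, 4, -1, 4); ‖v_1‖ = 7.1414, so e_1 = (0.4201, 0.4201, 0.5601, -0.1400, 0.5601).
e_1·v_2 = 0.4201·1 + 0.4201·4 + 0.5601·1 + (-0.1400)·2 + 0.5601·(-2) = 1.2603.
u_2 = v_2 − 1.2603·e_1 = (0.4706, 3.4706, 0.2941, 2.1765, -2.7059).
‖u_2‖ = 4.9408, so e_2 = (0.0952, 0.7024, 0.0595, 0.4405, -0.5477).
e_1·v_3 = 0.4201·(-3) + 0.4201·0 + 0.5601·(-2) + (-0.1400)·(-2) + 0.5601·0 = -2.1004; e_2·v_3 = 0.0952·(-3) + 0.7024·0 + 0.0595·(-2) + 0.4405·(-2) + (-0.5477)·0 = -1.2858.
u_3 = v_3 + 2.1004·e_1 + 1.2858·e_2 = (-1.9952, 1.7855, -0.7470, -1.7277, 0.4723).
‖u_3‖ = 3.3068, so e_3 = (-0.6034, 0.5400, -0.2259, -0.5225, 0.1428).
e_1·v_4 = 0.4201·4 + 0.4201·2 + 0.5601·0 + (-0.1400)·(-4) + 0.5601·1 = 3.6407; e_2·v_4 = 0.0952·4 + 0.7024·2 + 0.0595·0 + 0.4405·(-4) + (-0.5477)·1 = -0.5238; e_3·v_4 = (-0.6034)·4 + 0.5400·2 + (-0.2259)·0 + (-0.5225)·(-4) + 0.1428·1 = 0.8992.
u_4 = v_4 − 3.6407·e_1 + 0.5238·e_2 − 0.8992·e_3 = (3.0630, 0.3530, -1.8049, -2.7896, -1.4545).
‖u_4‖ = 4.7605, so e_4 = (0.6434, 0.0742, -0.3791, -0.5860, -0.3055).
Qᵀb = (-0.7001, -0.0238, 1.0581, 3.9041).
Back-substitute: x_4 = 3.9041/4.7605 = 0.8201.
x_3 = (1.0581 − 0.8992·0.8201)/3.3068 = 0.0970.
x_2 = (-0.0238 + 1.2858·0.0970 + 0.5238·0.8201)/4.9408 = 0.1074.
x_1 = (-0.7001 − 1.2603·0.1074 + 2.1004·0.0970 − 3.6407·0.8201)/7.1414 = -0.5066.

x = (-0.5066, 0.1074, 0.0970, 0.8201)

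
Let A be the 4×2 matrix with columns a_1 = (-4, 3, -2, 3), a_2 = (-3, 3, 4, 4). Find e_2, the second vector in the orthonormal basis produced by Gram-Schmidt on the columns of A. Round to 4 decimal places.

e_2 = (-0.0636, 0.1772, 0.9177, 0.3498)

e_1 = a_1/‖a_1‖ = (-4, 3, -2, 3)/6.1644 = (-0.6489, 0.4867, -0.3244, 0.4867).
r_{12} = e_1·a_2 = 4.0555.
u_2 = a_2 − 4.0555·e_1 = (-0.3684, 1.0263, 5.3158, 2.0263).
‖u_2‖ = 5.7925, so e_2 = (-0.0636, 0.1772, 0.9177, 0.3498).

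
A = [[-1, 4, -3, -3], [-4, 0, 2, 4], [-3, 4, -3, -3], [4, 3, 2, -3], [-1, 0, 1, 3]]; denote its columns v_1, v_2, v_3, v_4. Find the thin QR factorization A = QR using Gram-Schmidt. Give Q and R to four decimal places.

Q = [[-0.1525, 0.6130, -0.2689, 0.4137], [-0.6100, -0.0584, 0.6937, -0.1738], [-0.4575, 0.5838, -0.1639, -0.3298], [0.6100, 0.5290, 0.5771, -0.1119], [-0.1525, -0.0146, 0.2944, 0.8230]], R = [[6.5574, -0.6100, 1.6775, -2.8975], [0.0000, 6.3740, -2.6634, -5.4546], [0.0000, 0.0000, 4.1343, 3.2249], [0.0000, 0.0000, 0.0000, 1.8581]]

v_1 = (-1, -4, -3, 4, -1); ‖v_1‖ = 6.5574, so q_1 = (-0.1525, -0.6100, -0.4575, 0.6100, -0.1525).
q_1·v_2 = (-0.1525)·4 + (-0.6100)·0 + (-0.4575)·4 + 0.6100·3 + (-0.1525)·0 = -0.6100.
u_2 = v_2 + 0.6100·q_1 = (3.9070, -0.3721, 3.7209, 3.3721, -0.0930).
‖u_2‖ = 6.3740, so q_2 = (0.6130, -0.0584, 0.5838, 0.5290, -0.0146).
q_1·v_3 = (-0.1525)·(-3) + (-0.6100)·2 + (-0.4575)·(-3) + 0.6100·2 + (-0.1525)·1 = 1.6775; q_2·v_3 = 0.6130·(-3) + (-0.0584)·2 + 0.5838·(-3) + 0.5290·2 + (-0.0146)·1 = -2.6634.
u_3 = v_3 − 1.6775·q_1 + 2.6634·q_2 = (-1.1116, 2.8678, -0.6777, 2.3858, 1.2169).
‖u_3‖ = 4.1343, so q_3 = (-0.2689, 0.6937, -0.1639, 0.5771, 0.2944).
q_1·v_4 = (-0.1525)·(-3) + (-0.6100)·4 + (-0.4575)·(-3) + 0.6100·(-3) + (-0.1525)·3 = -2.8975; q_2·v_4 = 0.6130·(-3) + (-0.0584)·4 + 0.5838·(-3) + 0.5290·(-3) + (-0.0146)·3 = -5.4546; q_3·v_4 = (-0.2689)·(-3) + 0.6937·4 + (-0.1639)·(-3) + 0.5771·(-3) + 0.2944·3 = 3.2249.
u_4 = v_4 + 2.8975·q_1 + 5.4546·q_2 − 3.2249·q_3 = (0.7687, -0.3228, -0.6127, -0.2079, 1.5293).
‖u_4‖ = 1.8581, so q_4 = (0.4137, -0.1738, -0.3298, -0.1119, 0.8230).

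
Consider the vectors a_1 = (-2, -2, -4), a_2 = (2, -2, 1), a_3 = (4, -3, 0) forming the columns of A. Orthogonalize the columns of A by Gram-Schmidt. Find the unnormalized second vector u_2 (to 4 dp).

a_1 = (-2, -2, -4); ‖a_1‖ = 4.8990, so q_1 = (-0.4082, -0.4082, -0.8165).
q_1·a_2 = (-0.4082)·2 + (-0.4082)·(-2) + (-0.8165)·1 = -0.8165.
u_2 = a_2 + 0.8165·q_1 = (1.6667, -2.3333, 0.3333).

u_2 = (1.6667, -2.3333, 0.3333)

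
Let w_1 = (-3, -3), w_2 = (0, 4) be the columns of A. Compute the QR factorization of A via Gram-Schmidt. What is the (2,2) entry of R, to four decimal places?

r_{22} = 2.8284

w_1 = (-3, -3); ‖w_1‖ = 4.2426, so e_1 = (-0.7071, -0.7071).
e_1·w_2 = (-0.7071)·0 + (-0.7071)·4 = -2.8284.
u_2 = w_2 + 2.8284·e_1 = (-2.0000, 2.0000).
r_{22} = ‖u_2‖ = 2.8284.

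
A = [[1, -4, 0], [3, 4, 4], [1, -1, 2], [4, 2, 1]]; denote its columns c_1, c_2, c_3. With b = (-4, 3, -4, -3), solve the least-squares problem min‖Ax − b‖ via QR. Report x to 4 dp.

x = (-1.1443, 1.0766, 0.2082)

e_1 = c_1/‖c_1‖ = (1, 3, 1, 4)/5.1962 = (0.1925, 0.5774, 0.1925, 0.7698).
r_{12} = e_1·c_2 = 2.8868.
u_2 = c_2 − 2.8868·e_1 = (-4.5556, 2.3333, -1.5556, -0.2222).
‖u_2‖ = 5.3541, so e_2 = (-0.8508, 0.4358, -0.2905, -0.0415).
r_{13} = e_1·c_3 = 3.4641; r_{23} = e_2·c_3 = 1.1206.
u_3 = c_3 − 3.4641·e_1 − 1.1206·e_2 = (0.2868, 1.5116, 1.6589, -1.6202).
‖u_3‖ = 2.7828, so e_3 = (0.1031, 0.5432, 0.5961, -0.5822).
Qᵀb = (-2.1170, 5.9975, 0.5794).
Back-substitute: x_3 = 0.5794/2.7828 = 0.2082.
x_2 = (5.9975 − 1.1206·0.2082)/5.3541 = 1.0766.
x_1 = (-2.1170 − 2.8868·1.0766 − 3.4641·0.2082)/5.1962 = -1.1443.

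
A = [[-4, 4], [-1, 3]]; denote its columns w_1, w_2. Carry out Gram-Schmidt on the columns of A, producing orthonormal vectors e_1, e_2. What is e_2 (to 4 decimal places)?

w_1 = (-4, -1); ‖w_1‖ = 4.1231, so e_1 = (-0.9701, -0.2425).
e_1·w_2 = (-0.9701)·4 + (-0.2425)·3 = -4.6082.
u_2 = w_2 + 4.6082·e_1 = (-0.4706, 1.8824).
‖u_2‖ = 1.9403, so e_2 = (-0.2425, 0.9701).

e_2 = (-0.2425, 0.9701)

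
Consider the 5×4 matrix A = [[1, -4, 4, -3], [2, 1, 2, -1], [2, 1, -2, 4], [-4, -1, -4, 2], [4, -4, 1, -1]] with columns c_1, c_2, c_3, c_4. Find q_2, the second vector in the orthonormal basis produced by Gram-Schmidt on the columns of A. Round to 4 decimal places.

q_1 = c_1/‖c_1‖ = (1, 2, 2, -4, 4)/6.4031 = (0.1562, 0.3123, 0.3123, -0.6247, 0.6247).
r_{12} = q_1·c_2 = -1.8741.
u_2 = c_2 + 1.8741·q_1 = (-3.7073, 1.5854, 1.5854, -2.1707, -2.8293).
‖u_2‖ = 5.6114, so q_2 = (-0.6607, 0.2825, 0.2825, -0.3868, -0.5042).

q_2 = (-0.6607, 0.2825, 0.2825, -0.3868, -0.5042)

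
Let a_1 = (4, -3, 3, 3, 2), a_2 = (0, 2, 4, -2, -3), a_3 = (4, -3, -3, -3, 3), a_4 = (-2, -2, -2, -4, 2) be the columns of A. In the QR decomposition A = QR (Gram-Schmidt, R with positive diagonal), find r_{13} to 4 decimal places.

a_1 = (4, -3, 3, 3, 2); ‖a_1‖ = 6.8557, so e_1 = (0.5835, -0.4376, 0.4376, 0.4376, 0.2917).
r_{13} = e_1·a_3 = 1.8962.

r_{13} = 1.8962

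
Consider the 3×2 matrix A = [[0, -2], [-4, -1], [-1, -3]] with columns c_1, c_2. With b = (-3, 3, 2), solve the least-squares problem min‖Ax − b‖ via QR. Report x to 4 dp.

x = (-0.9259, 0.2487)

c_1 = (0, -4, -1); ‖c_1‖ = 4.1231, so e_1 = (0.0000, -0.9701, -0.2425).
e_1·c_2 = 0.0000·(-2) + (-0.9701)·(-1) + (-0.2425)·(-3) = 1.6977.
u_2 = c_2 − 1.6977·e_1 = (-2.0000, 0.6471, -2.5882).
‖u_2‖ = 3.3343, so e_2 = (-0.5998, 0.1941, -0.7762).
Qᵀb = (-3.3955, 0.8292).
Back-substitute: x_2 = 0.8292/3.3343 = 0.2487.
x_1 = (-3.3955 − 1.6977·0.2487)/4.1231 = -0.9259.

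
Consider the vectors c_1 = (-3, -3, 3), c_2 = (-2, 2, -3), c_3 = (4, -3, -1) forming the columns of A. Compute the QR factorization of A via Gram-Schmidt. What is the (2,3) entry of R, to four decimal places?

c_1 = (-3, -3, 3); ‖c_1‖ = 5.1962, so q_1 = (-0.5774, -0.5774, 0.5774).
q_1·c_2 = (-0.5774)·(-2) + (-0.5774)·2 + 0.5774·(-3) = -1.7321.
u_2 = c_2 + 1.7321·q_1 = (-3.0000, 1.0000, -2.0000).
‖u_2‖ = 3.7417, so q_2 = (-0.8018, 0.2673, -0.5345).
r_{23} = q_2·c_3 = -3.4744.

r_{23} = -3.4744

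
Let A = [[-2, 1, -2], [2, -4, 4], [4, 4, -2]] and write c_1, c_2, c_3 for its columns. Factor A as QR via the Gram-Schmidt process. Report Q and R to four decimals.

Q = [[-0.4082, 0.2673, -0.8729], [0.4082, -0.8018, -0.4364], [0.8165, 0.5345, -0.2182]], R = [[4.8990, 1.2247, 0.8165], [0.0000, 5.6125, -4.8107], [0.0000, 0.0000, 0.4364]]

c_1 = (-2, 2, 4); ‖c_1‖ = 4.8990, so e_1 = (-0.4082, 0.4082, 0.8165).
e_1·c_2 = (-0.4082)·1 + 0.4082·(-4) + 0.8165·4 = 1.2247.
u_2 = c_2 − 1.2247·e_1 = (1.5000, -4.5000, 3.0000).
‖u_2‖ = 5.6125, so e_2 = (0.2673, -0.8018, 0.5345).
e_1·c_3 = (-0.4082)·(-2) + 0.4082·4 + 0.8165·(-2) = 0.8165; e_2·c_3 = 0.2673·(-2) + (-0.8018)·4 + 0.5345·(-2) = -4.8107.
u_3 = c_3 − 0.8165·e_1 + 4.8107·e_2 = (-0.3810, -0.1905, -0.0952).
‖u_3‖ = 0.4364, so e_3 = (-0.8729, -0.4364, -0.2182).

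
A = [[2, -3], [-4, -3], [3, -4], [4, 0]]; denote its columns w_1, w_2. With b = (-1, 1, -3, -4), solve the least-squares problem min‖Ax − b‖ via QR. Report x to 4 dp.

w_1 = (2, -4, 3, 4); ‖w_1‖ = 6.7082, so e_1 = (0.2981, -0.5963, 0.4472, 0.5963).
e_1·w_2 = 0.2981·(-3) + (-0.5963)·(-3) + 0.4472·(-4) + 0.5963·0 = -0.8944.
u_2 = w_2 + 0.8944·e_1 = (-2.7333, -3.5333, -3.6000, 0.5333).
‖u_2‖ = 5.7619, so e_2 = (-0.4744, -0.6132, -0.6248, 0.0926).
Qᵀb = (-4.6212, 1.3653).
Back-substitute: x_2 = 1.3653/5.7619 = 0.2369.
x_1 = (-4.6212 + 0.8944·0.2369)/6.7082 = -0.6573.

x = (-0.6573, 0.2369)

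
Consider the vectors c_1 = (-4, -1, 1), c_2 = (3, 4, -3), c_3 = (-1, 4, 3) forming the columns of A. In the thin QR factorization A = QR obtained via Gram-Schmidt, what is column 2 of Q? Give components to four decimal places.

e_2 = (-0.3273, 0.7885, -0.5207)

c_1 = (-4, -1, 1); ‖c_1‖ = 4.2426, so e_1 = (-0.9428, -0.2357, 0.2357).
e_1·c_2 = (-0.9428)·3 + (-0.2357)·4 + 0.2357·(-3) = -4.4783.
u_2 = c_2 + 4.4783·e_1 = (-1.2222, 2.9444, -1.9444).
‖u_2‖ = 3.7342, so e_2 = (-0.3273, 0.7885, -0.5207).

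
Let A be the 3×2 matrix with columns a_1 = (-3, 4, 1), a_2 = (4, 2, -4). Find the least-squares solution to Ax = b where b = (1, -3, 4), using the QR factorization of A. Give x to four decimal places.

q_1 = a_1/‖a_1‖ = (-3, 4, 1)/5.0990 = (-0.5883, 0.7845, 0.1961).
r_{12} = q_1·a_2 = -1.5689.
u_2 = a_2 + 1.5689·q_1 = (3.0769, 3.2308, -3.6923).
‖u_2‖ = 5.7912, so q_2 = (0.5313, 0.5579, -0.6376).
Qᵀb = (-2.1573, -3.6926).
Back-substitute: x_2 = -3.6926/5.7912 = -0.6376.
x_1 = (-2.1573 + 1.5689·(-0.6376))/5.0990 = -0.6193.

x = (-0.6193, -0.6376)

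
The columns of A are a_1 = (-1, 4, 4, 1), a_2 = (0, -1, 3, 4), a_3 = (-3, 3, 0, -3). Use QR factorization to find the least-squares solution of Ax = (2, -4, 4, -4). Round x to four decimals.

a_1 = (-1, 4, 4, 1); ‖a_1‖ = 5.8310, so q_1 = (-0.1715, 0.6860, 0.6860, 0.1715).
q_1·a_2 = (-0.1715)·0 + 0.6860·(-1) + 0.6860·3 + 0.1715·4 = 2.0580.
u_2 = a_2 − 2.0580·q_1 = (0.3529, -2.4118, 1.5882, 3.6471).
‖u_2‖ = 4.6653, so q_2 = (0.0757, -0.5170, 0.3404, 0.7817).
q_1·a_3 = (-0.1715)·(-3) + 0.6860·3 + 0.6860·0 + 0.1715·(-3) = 2.0580; q_2·a_3 = 0.0757·(-3) + (-0.5170)·3 + 0.3404·0 + 0.7817·(-3) = -4.1231.
u_3 = a_3 − 2.0580·q_1 + 4.1231·q_2 = (-2.3351, -0.5432, -0.0081, -0.1297).
‖u_3‖ = 2.4010, so q_3 = (-0.9726, -0.2263, -0.0034, -0.0540).
Qᵀb = (-1.0290, 0.4539, -0.8375).
Back-substitute: x_3 = -0.8375/2.4010 = -0.3488.
x_2 = (0.4539 + 4.1231·(-0.3488))/4.6653 = -0.2110.
x_1 = (-1.0290 − 2.0580·(-0.2110) − 2.0580·(-0.3488))/5.8310 = 0.0211.

x = (0.0211, -0.2110, -0.3488)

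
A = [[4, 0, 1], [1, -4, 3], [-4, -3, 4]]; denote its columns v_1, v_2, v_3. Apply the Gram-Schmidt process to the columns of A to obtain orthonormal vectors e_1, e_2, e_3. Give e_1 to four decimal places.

e_1 = (0.6963, 0.1741, -0.6963)

e_1 = v_1/‖v_1‖ = (4, 1, -4)/5.7446 = (0.6963, 0.1741, -0.6963).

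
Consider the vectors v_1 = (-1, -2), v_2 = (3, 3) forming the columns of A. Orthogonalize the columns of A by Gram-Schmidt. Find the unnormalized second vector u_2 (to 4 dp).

e_1 = v_1/‖v_1‖ = (-1, -2)/2.2361 = (-0.4472, -0.8944).
r_{12} = e_1·v_2 = -4.0249.
u_2 = v_2 + 4.0249·e_1 = (1.2000, -0.6000).

u_2 = (1.2000, -0.6000)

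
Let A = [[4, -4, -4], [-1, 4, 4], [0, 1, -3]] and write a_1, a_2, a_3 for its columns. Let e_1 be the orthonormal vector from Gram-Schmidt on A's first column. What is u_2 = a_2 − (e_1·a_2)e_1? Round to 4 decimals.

u_2 = (0.7059, 2.8235, 1.0000)

e_1 = a_1/‖a_1‖ = (4, -1, 0)/4.1231 = (0.9701, -0.2425, 0.0000).
r_{12} = e_1·a_2 = -4.8507.
u_2 = a_2 + 4.8507·e_1 = (0.7059, 2.8235, 1.0000).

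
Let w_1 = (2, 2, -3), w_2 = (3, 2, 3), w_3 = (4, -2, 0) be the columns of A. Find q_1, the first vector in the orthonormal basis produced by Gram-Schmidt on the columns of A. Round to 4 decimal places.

q_1 = w_1/‖w_1‖ = (2, 2, -3)/4.1231 = (0.4851, 0.4851, -0.7276).

q_1 = (0.4851, 0.4851, -0.7276)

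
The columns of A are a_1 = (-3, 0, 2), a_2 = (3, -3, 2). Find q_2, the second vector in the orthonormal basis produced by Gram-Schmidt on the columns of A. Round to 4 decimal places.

a_1 = (-3, 0, 2); ‖a_1‖ = 3.6056, so q_1 = (-0.8321, 0.0000, 0.5547).
q_1·a_2 = (-0.8321)·3 + 0.0000·(-3) + 0.5547·2 = -1.3868.
u_2 = a_2 + 1.3868·q_1 = (1.8462, -3.0000, 2.7692).
‖u_2‖ = 4.4807, so q_2 = (0.4120, -0.6695, 0.6180).

q_2 = (0.4120, -0.6695, 0.6180)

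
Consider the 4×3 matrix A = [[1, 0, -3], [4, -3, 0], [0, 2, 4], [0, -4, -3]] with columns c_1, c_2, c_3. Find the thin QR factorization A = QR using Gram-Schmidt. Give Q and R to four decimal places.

q_1 = c_1/‖c_1‖ = (1, 4, 0, 0)/4.1231 = (0.2425, 0.9701, 0.0000, 0.0000).
r_{12} = q_1·c_2 = -2.9104.
u_2 = c_2 + 2.9104·q_1 = (0.7059, -0.1765, 2.0000, -4.0000).
‖u_2‖ = 4.5309, so q_2 = (0.1558, -0.0389, 0.4414, -0.8828).
r_{13} = q_1·c_3 = -0.7276; r_{23} = q_2·c_3 = 3.9467.
u_3 = c_3 + 0.7276·q_1 − 3.9467·q_2 = (-3.4384, 0.8596, 2.2579, 0.4842).
‖u_3‖ = 4.2301, so q_3 = (-0.8128, 0.2032, 0.5338, 0.1145).

Q = [[0.2425, 0.1558, -0.8128], [0.9701, -0.0389, 0.2032], [0.0000, 0.4414, 0.5338], [0.0000, -0.8828, 0.1145]], R = [[4.1231, -2.9104, -0.7276], [0.0000, 4.5309, 3.9467], [0.0000, 0.0000, 4.2301]]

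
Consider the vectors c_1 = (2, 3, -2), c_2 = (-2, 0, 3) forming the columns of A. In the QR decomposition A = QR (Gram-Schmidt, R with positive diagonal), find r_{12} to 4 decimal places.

r_{12} = -2.4254

c_1 = (2, 3, -2); ‖c_1‖ = 4.1231, so e_1 = (0.4851, 0.7276, -0.4851).
r_{12} = e_1·c_2 = -2.4254.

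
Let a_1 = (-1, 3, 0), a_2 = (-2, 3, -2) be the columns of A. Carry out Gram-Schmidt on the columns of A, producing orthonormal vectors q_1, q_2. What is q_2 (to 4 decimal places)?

q_2 = (-0.4066, -0.1355, -0.9035)

a_1 = (-1, 3, 0); ‖a_1‖ = 3.1623, so q_1 = (-0.3162, 0.9487, 0.0000).
q_1·a_2 = (-0.3162)·(-2) + 0.9487·3 + 0.0000·(-2) = 3.4785.
u_2 = a_2 − 3.4785·q_1 = (-0.9000, -0.3000, -2.0000).
‖u_2‖ = 2.2136, so q_2 = (-0.4066, -0.1355, -0.9035).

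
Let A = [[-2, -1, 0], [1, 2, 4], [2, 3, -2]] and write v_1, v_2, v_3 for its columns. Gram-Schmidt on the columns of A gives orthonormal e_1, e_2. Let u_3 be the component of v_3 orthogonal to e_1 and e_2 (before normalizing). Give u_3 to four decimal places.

u_3 = (-0.8462, 3.3846, -2.5385)

v_1 = (-2, 1, 2); ‖v_1‖ = 3.0000, so e_1 = (-0.6667, 0.3333, 0.6667).
e_1·v_2 = (-0.6667)·(-1) + 0.3333·2 + 0.6667·3 = 3.3333.
u_2 = v_2 − 3.3333·e_1 = (1.2222, 0.8889, 0.7778).
‖u_2‖ = 1.6997, so e_2 = (0.7191, 0.5230, 0.4576).
e_1·v_3 = (-0.6667)·0 + 0.3333·4 + 0.6667·(-2) = 0.0000; e_2·v_3 = 0.7191·0 + 0.5230·4 + 0.4576·(-2) = 1.1767.
u_3 = v_3 + 0.0000·e_1 − 1.1767·e_2 = (-0.8462, 3.3846, -2.5385).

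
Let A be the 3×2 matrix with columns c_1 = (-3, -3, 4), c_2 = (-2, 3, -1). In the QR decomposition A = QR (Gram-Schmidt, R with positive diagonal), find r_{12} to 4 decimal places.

r_{12} = -1.2005

e_1 = c_1/‖c_1‖ = (-3, -3, 4)/5.8310 = (-0.5145, -0.5145, 0.6860).
r_{12} = e_1·c_2 = -1.2005.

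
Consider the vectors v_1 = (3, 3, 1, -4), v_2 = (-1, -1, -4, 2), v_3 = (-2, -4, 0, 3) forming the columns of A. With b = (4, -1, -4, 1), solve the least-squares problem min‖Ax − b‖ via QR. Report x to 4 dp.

q_1 = v_1/‖v_1‖ = (3, 3, 1, -4)/5.9161 = (0.5071, 0.5071, 0.1690, -0.6761).
r_{12} = q_1·v_2 = -3.0426.
u_2 = v_2 + 3.0426·q_1 = (0.5429, 0.5429, -3.4857, -0.0571).
‖u_2‖ = 3.5697, so q_2 = (0.1521, 0.1521, -0.9765, -0.0160).
r_{13} = q_1·v_3 = -5.0709; r_{23} = q_2·v_3 = -0.9605.
u_3 = v_3 + 5.0709·q_1 + 0.9605·q_2 = (0.7175, -1.2825, -0.0807, -0.4439).
‖u_3‖ = 1.5373, so q_3 = (0.4667, -0.8343, -0.0525, -0.2888).
Qᵀb = (0.1690, 4.3461, 2.6224).
Back-substitute: x_3 = 2.6224/1.5373 = 1.7059.
x_2 = (4.3461 + 0.9605·1.7059)/3.5697 = 1.6765.
x_1 = (0.1690 + 3.0426·1.6765 + 5.0709·1.7059)/5.9161 = 2.3529.

x = (2.3529, 1.6765, 1.7059)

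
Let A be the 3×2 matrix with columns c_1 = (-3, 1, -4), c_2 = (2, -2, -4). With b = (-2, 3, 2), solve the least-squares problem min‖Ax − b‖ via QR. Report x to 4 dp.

c_1 = (-3, 1, -4); ‖c_1‖ = 5.0990, so q_1 = (-0.5883, 0.1961, -0.7845).
q_1·c_2 = (-0.5883)·2 + 0.1961·(-2) + (-0.7845)·(-4) = 1.5689.
u_2 = c_2 − 1.5689·q_1 = (2.9231, -2.3077, -2.7692).
‖u_2‖ = 4.6410, so q_2 = (0.6298, -0.4972, -0.5967).
Qᵀb = (0.1961, -3.9448).
Back-substitute: x_2 = -3.9448/4.6410 = -0.8500.
x_1 = (0.1961 − 1.5689·(-0.8500))/5.0990 = 0.3000.

x = (0.3000, -0.8500)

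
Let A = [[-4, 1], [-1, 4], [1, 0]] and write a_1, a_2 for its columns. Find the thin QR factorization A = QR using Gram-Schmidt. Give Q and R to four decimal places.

Q = [[-0.9428, -0.2121], [-0.2357, 0.9697], [0.2357, 0.1212]], R = [[4.2426, -1.8856], [0.0000, 3.6667]]

a_1 = (-4, -1, 1); ‖a_1‖ = 4.2426, so e_1 = (-0.9428, -0.2357, 0.2357).
e_1·a_2 = (-0.9428)·1 + (-0.2357)·4 + 0.2357·0 = -1.8856.
u_2 = a_2 + 1.8856·e_1 = (-0.7778, 3.5556, 0.4444).
‖u_2‖ = 3.6667, so e_2 = (-0.2121, 0.9697, 0.1212).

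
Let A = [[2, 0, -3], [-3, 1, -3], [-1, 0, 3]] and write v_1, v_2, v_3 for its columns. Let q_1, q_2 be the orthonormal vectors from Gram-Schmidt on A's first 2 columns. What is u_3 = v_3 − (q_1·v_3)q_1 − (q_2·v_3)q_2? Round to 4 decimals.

v_1 = (2, -3, -1); ‖v_1‖ = 3.7417, so q_1 = (0.5345, -0.8018, -0.2673).
q_1·v_2 = 0.5345·0 + (-0.8018)·1 + (-0.2673)·0 = -0.8018.
u_2 = v_2 + 0.8018·q_1 = (0.4286, 0.3571, -0.2143).
‖u_2‖ = 0.5976, so q_2 = (0.7171, 0.5976, -0.3586).
q_1·v_3 = 0.5345·(-3) + (-0.8018)·(-3) + (-0.2673)·3 = 0.0000; q_2·v_3 = 0.7171·(-3) + 0.5976·(-3) + (-0.3586)·3 = -5.0200.
u_3 = v_3 + 0.0000·q_1 + 5.0200·q_2 = (0.6000, 0.0000, 1.2000).

u_3 = (0.6000, 0.0000, 1.2000)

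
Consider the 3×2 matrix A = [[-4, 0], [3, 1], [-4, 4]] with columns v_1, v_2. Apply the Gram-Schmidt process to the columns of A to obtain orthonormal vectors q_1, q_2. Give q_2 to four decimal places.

v_1 = (-4, 3, -4); ‖v_1‖ = 6.4031, so q_1 = (-0.6247, 0.4685, -0.6247).
q_1·v_2 = (-0.6247)·0 + 0.4685·1 + (-0.6247)·4 = -2.0303.
u_2 = v_2 + 2.0303·q_1 = (-1.2683, 1.9512, 2.7317).
‖u_2‖ = 3.5886, so q_2 = (-0.3534, 0.5437, 0.7612).

q_2 = (-0.3534, 0.5437, 0.7612)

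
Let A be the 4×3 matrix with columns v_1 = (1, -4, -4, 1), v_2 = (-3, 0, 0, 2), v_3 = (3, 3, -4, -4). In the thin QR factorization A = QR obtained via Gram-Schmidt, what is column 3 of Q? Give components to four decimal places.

e_3 = (-0.1827, 0.6081, -0.7223, -0.2741)

e_1 = v_1/‖v_1‖ = (1, -4, -4, 1)/5.8310 = (0.1715, -0.6860, -0.6860, 0.1715).
r_{12} = e_1·v_2 = -0.1715.
u_2 = v_2 + 0.1715·e_1 = (-2.9706, -0.1176, -0.1176, 2.0294).
‖u_2‖ = 3.6015, so e_2 = (-0.8248, -0.0327, -0.0327, 0.5635).
r_{13} = e_1·v_3 = 0.5145; r_{23} = e_2·v_3 = -4.6958.
u_3 = v_3 − 0.5145·e_1 + 4.6958·e_2 = (-0.9615, 3.1995, -3.8005, -1.4422).
‖u_3‖ = 5.2616, so e_3 = (-0.1827, 0.6081, -0.7223, -0.2741).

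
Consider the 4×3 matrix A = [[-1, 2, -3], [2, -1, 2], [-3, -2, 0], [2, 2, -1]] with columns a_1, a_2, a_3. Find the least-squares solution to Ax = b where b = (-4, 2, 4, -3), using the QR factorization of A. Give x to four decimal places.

x = (0.4468, -2.5106, -0.5957)

q_1 = a_1/‖a_1‖ = (-1, 2, -3, 2)/4.2426 = (-0.2357, 0.4714, -0.7071, 0.4714).
r_{12} = q_1·a_2 = 1.4142.
u_2 = a_2 − 1.4142·q_1 = (2.3333, -1.6667, -1.0000, 1.3333).
‖u_2‖ = 3.3166, so q_2 = (0.7035, -0.5025, -0.3015, 0.4020).
r_{13} = q_1·a_3 = 1.1785; r_{23} = q_2·a_3 = -3.5176.
u_3 = a_3 − 1.1785·q_1 + 3.5176·q_2 = (-0.2475, -0.3232, -0.2273, -0.1414).
‖u_3‖ = 0.4872, so q_3 = (-0.5079, -0.6634, -0.4665, -0.2903).
Qᵀb = (-2.3570, -6.2312, -0.2903).
Back-substitute: x_3 = -0.2903/0.4872 = -0.5957.
x_2 = (-6.2312 + 3.5176·(-0.5957))/3.3166 = -2.5106.
x_1 = (-2.3570 − 1.4142·(-2.5106) − 1.1785·(-0.5957))/4.2426 = 0.4468.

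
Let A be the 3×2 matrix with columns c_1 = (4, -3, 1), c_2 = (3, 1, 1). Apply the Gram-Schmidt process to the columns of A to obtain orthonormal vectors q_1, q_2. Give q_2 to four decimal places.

c_1 = (4, -3, 1); ‖c_1‖ = 5.0990, so q_1 = (0.7845, -0.5883, 0.1961).
q_1·c_2 = 0.7845·3 + (-0.5883)·1 + 0.1961·1 = 1.9612.
u_2 = c_2 − 1.9612·q_1 = (1.4615, 2.1538, 0.6154).
‖u_2‖ = 2.6747, so q_2 = (0.5464, 0.8053, 0.2301).

q_2 = (0.5464, 0.8053, 0.2301)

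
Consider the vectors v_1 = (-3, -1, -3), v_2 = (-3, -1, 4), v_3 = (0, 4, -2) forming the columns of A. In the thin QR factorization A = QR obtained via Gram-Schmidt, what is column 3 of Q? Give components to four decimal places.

v_1 = (-3, -1, -3); ‖v_1‖ = 4.3589, so e_1 = (-0.6882, -0.2294, -0.6882).
e_1·v_2 = (-0.6882)·(-3) + (-0.2294)·(-1) + (-0.6882)·4 = -0.4588.
u_2 = v_2 + 0.4588·e_1 = (-3.3158, -1.1053, 3.6842).
‖u_2‖ = 5.0783, so e_2 = (-0.6529, -0.2176, 0.7255).
e_1·v_3 = (-0.6882)·0 + (-0.2294)·4 + (-0.6882)·(-2) = 0.4588; e_2·v_3 = (-0.6529)·0 + (-0.2176)·4 + 0.7255·(-2) = -2.3215.
u_3 = v_3 − 0.4588·e_1 + 2.3215·e_2 = (-1.2000, 3.6000, 0.0000).
‖u_3‖ = 3.7947, so e_3 = (-0.3162, 0.9487, 0.0000).

e_3 = (-0.3162, 0.9487, 0.0000)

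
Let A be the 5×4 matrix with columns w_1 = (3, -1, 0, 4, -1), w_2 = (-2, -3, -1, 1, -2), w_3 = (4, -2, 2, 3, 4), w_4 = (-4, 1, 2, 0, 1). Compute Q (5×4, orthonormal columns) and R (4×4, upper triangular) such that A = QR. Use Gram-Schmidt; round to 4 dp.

Q = [[0.5774, -0.5401, 0.0255, -0.5716], [-0.1925, -0.6686, -0.6027, 0.3318], [0.0000, -0.2315, 0.2828, 0.5249], [0.7698, 0.1286, 0.0166, 0.5309], [-0.1925, -0.4372, 0.7455, 0.0769]], R = [[5.1962, 0.5774, 4.2339, -2.6943], [0.0000, 4.3205, -2.6489, 0.5915], [0.0000, 0.0000, 4.9048, 0.6064], [0.0000, 0.0000, 0.0000, 3.7448]]

w_1 = (3, -1, 0, 4, -1); ‖w_1‖ = 5.1962, so e_1 = (0.5774, -0.1925, 0.0000, 0.7698, -0.1925).
e_1·w_2 = 0.5774·(-2) + (-0.1925)·(-3) + 0.0000·(-1) + 0.7698·1 + (-0.1925)·(-2) = 0.5774.
u_2 = w_2 − 0.5774·e_1 = (-2.3333, -2.8889, -1.0000, 0.5556, -1.8889).
‖u_2‖ = 4.3205, so e_2 = (-0.5401, -0.6686, -0.2315, 0.1286, -0.4372).
e_1·w_3 = 0.5774·4 + (-0.1925)·(-2) + 0.0000·2 + 0.7698·3 + (-0.1925)·4 = 4.2339; e_2·w_3 = (-0.5401)·4 + (-0.6686)·(-2) + (-0.2315)·2 + 0.1286·3 + (-0.4372)·4 = -2.6489.
u_3 = w_3 − 4.2339·e_1 + 2.6489·e_2 = (0.1250, -2.9563, 1.3869, 0.0813, 3.6567).
‖u_3‖ = 4.9048, so e_3 = (0.0255, -0.6027, 0.2828, 0.0166, 0.7455).
e_1·w_4 = 0.5774·(-4) + (-0.1925)·1 + 0.0000·2 + 0.7698·0 + (-0.1925)·1 = -2.6943; e_2·w_4 = (-0.5401)·(-4) + (-0.6686)·1 + (-0.2315)·2 + 0.1286·0 + (-0.4372)·1 = 0.5915; e_3·w_4 = 0.0255·(-4) + (-0.6027)·1 + 0.2828·2 + 0.0166·0 + 0.7455·1 = 0.6064.
u_4 = w_4 + 2.6943·e_1 − 0.5915·e_2 − 0.6064·e_3 = (-2.1405, 1.2425, 1.9654, 1.9880, 0.2880).
‖u_4‖ = 3.7448, so e_4 = (-0.5716, 0.3318, 0.5249, 0.5309, 0.0769).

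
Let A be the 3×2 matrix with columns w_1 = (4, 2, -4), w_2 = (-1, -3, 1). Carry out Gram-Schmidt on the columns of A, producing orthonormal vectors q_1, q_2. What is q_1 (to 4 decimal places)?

q_1 = (0.6667, 0.3333, -0.6667)

w_1 = (4, 2, -4); ‖w_1‖ = 6.0000, so q_1 = (0.6667, 0.3333, -0.6667).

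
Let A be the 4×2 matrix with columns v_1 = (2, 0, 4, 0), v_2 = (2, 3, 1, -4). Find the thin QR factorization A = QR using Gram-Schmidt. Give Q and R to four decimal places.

v_1 = (2, 0, 4, 0); ‖v_1‖ = 4.4721, so e_1 = (0.4472, 0.0000, 0.8944, 0.0000).
e_1·v_2 = 0.4472·2 + 0.0000·3 + 0.8944·1 + 0.0000·(-4) = 1.7889.
u_2 = v_2 − 1.7889·e_1 = (1.2000, 3.0000, -0.6000, -4.0000).
‖u_2‖ = 5.1769, so e_2 = (0.2318, 0.5795, -0.1159, -0.7727).

Q = [[0.4472, 0.2318], [0.0000, 0.5795], [0.8944, -0.1159], [0.0000, -0.7727]], R = [[4.4721, 1.7889], [0.0000, 5.1769]]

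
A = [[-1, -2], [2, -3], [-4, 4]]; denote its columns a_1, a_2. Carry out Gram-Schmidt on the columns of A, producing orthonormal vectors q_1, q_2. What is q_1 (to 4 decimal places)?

q_1 = (-0.2182, 0.4364, -0.8729)

a_1 = (-1, 2, -4); ‖a_1‖ = 4.5826, so q_1 = (-0.2182, 0.4364, -0.8729).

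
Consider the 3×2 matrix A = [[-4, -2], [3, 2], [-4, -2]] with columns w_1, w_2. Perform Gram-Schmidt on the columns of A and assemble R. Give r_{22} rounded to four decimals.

w_1 = (-4, 3, -4); ‖w_1‖ = 6.4031, so e_1 = (-0.6247, 0.4685, -0.6247).
e_1·w_2 = (-0.6247)·(-2) + 0.4685·2 + (-0.6247)·(-2) = 3.4358.
u_2 = w_2 − 3.4358·e_1 = (0.1463, 0.3902, 0.1463).
r_{22} = ‖u_2‖ = 0.4417.

r_{22} = 0.4417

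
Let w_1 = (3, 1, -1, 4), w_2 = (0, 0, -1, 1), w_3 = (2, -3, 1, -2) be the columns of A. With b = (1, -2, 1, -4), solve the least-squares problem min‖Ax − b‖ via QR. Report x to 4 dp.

e_1 = w_1/‖w_1‖ = (3, 1, -1, 4)/5.1962 = (0.5774, 0.1925, -0.1925, 0.7698).
r_{12} = e_1·w_2 = 0.9623.
u_2 = w_2 − 0.9623·e_1 = (-0.5556, -0.1852, -0.8148, 0.2593).
‖u_2‖ = 1.0364, so e_2 = (-0.5361, -0.1787, -0.7862, 0.2502).
r_{13} = e_1·w_3 = -1.1547; r_{23} = e_2·w_3 = -1.8226.
u_3 = w_3 + 1.1547·e_1 + 1.8226·e_2 = (1.6897, -3.1034, -0.6552, -0.6552).
‖u_3‖ = 3.6531, so e_3 = (0.4625, -0.8495, -0.1793, -0.1793).
Qᵀb = (-3.0792, -1.9655, 2.6997).
Back-substitute: x_3 = 2.6997/3.6531 = 0.7390.
x_2 = (-1.9655 + 1.8226·0.7390)/1.0364 = -0.5969.
x_1 = (-3.0792 − 0.9623·(-0.5969) + 1.1547·0.7390)/5.1962 = -0.3178.

x = (-0.3178, -0.5969, 0.7390)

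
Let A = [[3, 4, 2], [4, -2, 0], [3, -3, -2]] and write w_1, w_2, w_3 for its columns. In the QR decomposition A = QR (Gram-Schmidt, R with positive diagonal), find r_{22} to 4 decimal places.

r_{22} = 5.3165

w_1 = (3, 4, 3); ‖w_1‖ = 5.8310, so e_1 = (0.5145, 0.6860, 0.5145).
e_1·w_2 = 0.5145·4 + 0.6860·(-2) + 0.5145·(-3) = -0.8575.
u_2 = w_2 + 0.8575·e_1 = (4.4412, -1.4118, -2.5588).
r_{22} = ‖u_2‖ = 5.3165.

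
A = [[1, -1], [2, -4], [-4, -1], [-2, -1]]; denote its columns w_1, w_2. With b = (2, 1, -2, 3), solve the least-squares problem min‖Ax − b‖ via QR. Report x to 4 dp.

x = (0.1996, -0.3369)

e_1 = w_1/‖w_1‖ = (1, 2, -4, -2)/5.0000 = (0.2000, 0.4000, -0.8000, -0.4000).
r_{12} = e_1·w_2 = -0.6000.
u_2 = w_2 + 0.6000·e_1 = (-0.8800, -3.7600, -1.4800, -1.2400).
‖u_2‖ = 4.3174, so e_2 = (-0.2038, -0.8709, -0.3428, -0.2872).
Qᵀb = (1.2000, -1.4546).
Back-substitute: x_2 = -1.4546/4.3174 = -0.3369.
x_1 = (1.2000 + 0.6000·(-0.3369))/5.0000 = 0.1996.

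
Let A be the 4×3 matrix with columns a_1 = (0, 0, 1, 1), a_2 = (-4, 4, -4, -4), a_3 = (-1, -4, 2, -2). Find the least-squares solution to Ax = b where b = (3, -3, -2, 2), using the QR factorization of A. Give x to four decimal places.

x = (-3.5854, -0.8963, -0.3902)

e_1 = a_1/‖a_1‖ = (0, 0, 1, 1)/1.4142 = (0.0000, 0.0000, 0.7071, 0.7071).
r_{12} = e_1·a_2 = -5.6569.
u_2 = a_2 + 5.6569·e_1 = (-4.0000, 4.0000, 0.0000, 0.0000).
‖u_2‖ = 5.6569, so e_2 = (-0.7071, 0.7071, 0.0000, 0.0000).
r_{13} = e_1·a_3 = 0.0000; r_{23} = e_2·a_3 = -2.1213.
u_3 = a_3 + 0.0000·e_1 + 2.1213·e_2 = (-2.5000, -2.5000, 2.0000, -2.0000).
‖u_3‖ = 4.5277, so e_3 = (-0.5522, -0.5522, 0.4417, -0.4417).
Qᵀb = (0.0000, -4.2426, -1.7669).
Back-substitute: x_3 = -1.7669/4.5277 = -0.3902.
x_2 = (-4.2426 + 2.1213·(-0.3902))/5.6569 = -0.8963.
x_1 = (0.0000 + 5.6569·(-0.8963) + 0.0000·(-0.3902))/1.4142 = -3.5854.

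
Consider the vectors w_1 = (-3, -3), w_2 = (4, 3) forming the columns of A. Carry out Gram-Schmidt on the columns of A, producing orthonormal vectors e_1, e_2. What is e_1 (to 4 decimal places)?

w_1 = (-3, -3); ‖w_1‖ = 4.2426, so e_1 = (-0.7071, -0.7071).

e_1 = (-0.7071, -0.7071)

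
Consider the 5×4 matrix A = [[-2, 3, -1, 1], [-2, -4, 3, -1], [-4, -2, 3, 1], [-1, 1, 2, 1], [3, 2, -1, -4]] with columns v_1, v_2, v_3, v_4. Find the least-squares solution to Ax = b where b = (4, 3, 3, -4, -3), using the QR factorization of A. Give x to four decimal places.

x = (-2.4946, -0.9047, -2.3882, -1.0138)

e_1 = v_1/‖v_1‖ = (-2, -2, -4, -1, 3)/5.8310 = (-0.3430, -0.3430, -0.6860, -0.1715, 0.5145).
r_{12} = e_1·v_2 = 2.5725.
u_2 = v_2 − 2.5725·e_1 = (3.8824, -3.1176, -0.2353, 1.4412, 0.6765).
‖u_2‖ = 5.2328, so e_2 = (0.7419, -0.5958, -0.0450, 0.2754, 0.1293).
r_{13} = e_1·v_3 = -3.6015; r_{23} = e_2·v_3 = -2.2426.
u_3 = v_3 + 3.6015·e_1 + 2.2426·e_2 = (-0.5714, 0.4286, 0.4286, 2.0000, 1.1429).
‖u_3‖ = 2.4495, so e_3 = (-0.2333, 0.1750, 0.1750, 0.8165, 0.4666).
r_{14} = e_1·v_4 = -2.9155; r_{24} = e_2·v_4 = 1.0511; r_{34} = e_3·v_4 = -1.2831.
u_4 = v_4 + 2.9155·e_1 − 1.0511·e_2 + 1.2831·e_3 = (-1.0791, -1.1493, -0.7282, 1.2581, -2.0372).
‖u_4‖ = 2.9579, so e_4 = (-0.3648, -0.3886, -0.2462, 0.4254, -0.6888).
Qᵀb = (-5.3165, -0.4440, -4.5491, -2.9988).
Back-substitute: x_4 = -2.9988/2.9579 = -1.0138.
x_3 = (-4.5491 + 1.2831·(-1.0138))/2.4495 = -2.3882.
x_2 = (-0.4440 + 2.2426·(-2.3882) − 1.0511·(-1.0138))/5.2328 = -0.9047.
x_1 = (-5.3165 − 2.5725·(-0.9047) + 3.6015·(-2.3882) + 2.9155·(-1.0138))/5.8310 = -2.4946.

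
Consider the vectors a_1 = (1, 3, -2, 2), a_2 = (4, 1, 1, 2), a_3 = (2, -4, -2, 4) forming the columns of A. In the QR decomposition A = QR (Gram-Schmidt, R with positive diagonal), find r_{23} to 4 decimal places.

a_1 = (1, 3, -2, 2); ‖a_1‖ = 4.2426, so q_1 = (0.2357, 0.7071, -0.4714, 0.4714).
q_1·a_2 = 0.2357·4 + 0.7071·1 + (-0.4714)·1 + 0.4714·2 = 2.1213.
u_2 = a_2 − 2.1213·q_1 = (3.5000, -0.5000, 2.0000, 1.0000).
‖u_2‖ = 4.1833, so q_2 = (0.8367, -0.1195, 0.4781, 0.2390).
r_{23} = q_2·a_3 = 2.1514.

r_{23} = 2.1514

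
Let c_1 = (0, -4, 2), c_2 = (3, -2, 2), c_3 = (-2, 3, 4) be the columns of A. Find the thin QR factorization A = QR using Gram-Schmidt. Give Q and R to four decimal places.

c_1 = (0, -4, 2); ‖c_1‖ = 4.4721, so q_1 = (0.0000, -0.8944, 0.4472).
q_1·c_2 = 0.0000·3 + (-0.8944)·(-2) + 0.4472·2 = 2.6833.
u_2 = c_2 − 2.6833·q_1 = (3.0000, 0.4000, 0.8000).
‖u_2‖ = 3.1305, so q_2 = (0.9583, 0.1278, 0.2556).
q_1·c_3 = 0.0000·(-2) + (-0.8944)·3 + 0.4472·4 = -0.8944; q_2·c_3 = 0.9583·(-2) + 0.1278·3 + 0.2556·4 = -0.5111.
u_3 = c_3 + 0.8944·q_1 + 0.5111·q_2 = (-1.5102, 2.2653, 4.5306).
‖u_3‖ = 5.2857, so q_3 = (-0.2857, 0.4286, 0.8571).

Q = [[0.0000, 0.9583, -0.2857], [-0.8944, 0.1278, 0.4286], [0.4472, 0.2556, 0.8571]], R = [[4.4721, 2.6833, -0.8944], [0.0000, 3.1305, -0.5111], [0.0000, 0.0000, 5.2857]]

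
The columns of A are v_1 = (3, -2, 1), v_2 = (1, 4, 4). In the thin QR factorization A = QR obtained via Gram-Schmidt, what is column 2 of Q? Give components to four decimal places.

q_2 = (0.2116, 0.6722, 0.7095)

q_1 = v_1/‖v_1‖ = (3, -2, 1)/3.7417 = (0.8018, -0.5345, 0.2673).
r_{12} = q_1·v_2 = -0.2673.
u_2 = v_2 + 0.2673·q_1 = (1.2143, 3.8571, 4.0714).
‖u_2‖ = 5.7383, so q_2 = (0.2116, 0.6722, 0.7095).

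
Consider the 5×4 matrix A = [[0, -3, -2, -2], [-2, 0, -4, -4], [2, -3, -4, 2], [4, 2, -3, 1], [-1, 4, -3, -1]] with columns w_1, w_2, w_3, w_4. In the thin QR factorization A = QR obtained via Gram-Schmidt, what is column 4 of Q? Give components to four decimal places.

w_1 = (0, -2, 2, 4, -1); ‖w_1‖ = 5.0000, so e_1 = (0.0000, -0.4000, 0.4000, 0.8000, -0.2000).
e_1·w_2 = 0.0000·(-3) + (-0.4000)·0 + 0.4000·(-3) + 0.8000·2 + (-0.2000)·4 = -0.4000.
u_2 = w_2 + 0.4000·e_1 = (-3.0000, -0.1600, -2.8400, 2.3200, 3.9200).
‖u_2‖ = 6.1514, so e_2 = (-0.4877, -0.0260, -0.4617, 0.3771, 0.6373).
e_1·w_3 = 0.0000·(-2) + (-0.4000)·(-4) + 0.4000·(-4) + 0.8000·(-3) + (-0.2000)·(-3) = -1.8000; e_2·w_3 = (-0.4877)·(-2) + (-0.0260)·(-4) + (-0.4617)·(-4) + 0.3771·(-3) + 0.6373·(-3) = -0.1170.
u_3 = w_3 + 1.8000·e_1 + 0.1170·e_2 = (-2.0571, -4.7230, -3.3340, -1.5159, -3.2854).
‖u_3‖ = 7.1236, so e_3 = (-0.2888, -0.6630, -0.4680, -0.2128, -0.4612).
e_1·w_4 = 0.0000·(-2) + (-0.4000)·(-4) + 0.4000·2 + 0.8000·1 + (-0.2000)·(-1) = 3.4000; e_2·w_4 = (-0.4877)·(-2) + (-0.0260)·(-4) + (-0.4617)·2 + 0.3771·1 + 0.6373·(-1) = -0.1040; e_3·w_4 = (-0.2888)·(-2) + (-0.6630)·(-4) + (-0.4680)·2 + (-0.2128)·1 + (-0.4612)·(-1) = 2.5419.
u_4 = w_4 − 3.4000·e_1 + 0.1040·e_2 − 2.5419·e_3 = (-1.3167, -0.9574, 1.7817, -1.1399, 0.9186).
‖u_4‖ = 2.8227, so e_4 = (-0.4665, -0.3392, 0.6312, -0.4038, 0.3254).

e_4 = (-0.4665, -0.3392, 0.6312, -0.4038, 0.3254)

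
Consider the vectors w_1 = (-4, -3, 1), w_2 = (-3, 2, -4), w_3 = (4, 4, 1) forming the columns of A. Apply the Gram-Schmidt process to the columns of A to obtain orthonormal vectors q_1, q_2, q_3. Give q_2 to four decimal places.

q_2 = (-0.5013, 0.4153, -0.7591)

q_1 = w_1/‖w_1‖ = (-4, -3, 1)/5.0990 = (-0.7845, -0.5883, 0.1961).
r_{12} = q_1·w_2 = 0.3922.
u_2 = w_2 − 0.3922·q_1 = (-2.6923, 2.2308, -4.0769).
‖u_2‖ = 5.3709, so q_2 = (-0.5013, 0.4153, -0.7591).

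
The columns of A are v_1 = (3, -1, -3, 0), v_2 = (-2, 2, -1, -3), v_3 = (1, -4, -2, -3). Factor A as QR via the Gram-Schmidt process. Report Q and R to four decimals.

v_1 = (3, -1, -3, 0); ‖v_1‖ = 4.3589, so e_1 = (0.6882, -0.2294, -0.6882, 0.0000).
e_1·v_2 = 0.6882·(-2) + (-0.2294)·2 + (-0.6882)·(-1) + 0.0000·(-3) = -1.1471.
u_2 = v_2 + 1.1471·e_1 = (-1.2105, 1.7368, -1.7895, -3.0000).
‖u_2‖ = 4.0846, so e_2 = (-0.2964, 0.4252, -0.4381, -0.7345).
e_1·v_3 = 0.6882·1 + (-0.2294)·(-4) + (-0.6882)·(-2) + 0.0000·(-3) = 2.9824; e_2·v_3 = (-0.2964)·1 + 0.4252·(-4) + (-0.4381)·(-2) + (-0.7345)·(-3) = 1.0824.
u_3 = v_3 − 2.9824·e_1 − 1.0824·e_2 = (-0.7319, -3.7760, 0.5268, -2.2050).
‖u_3‖ = 4.4647, so e_3 = (-0.1639, -0.8457, 0.1180, -0.4939).

Q = [[0.6882, -0.2964, -0.1639], [-0.2294, 0.4252, -0.8457], [-0.6882, -0.4381, 0.1180], [0.0000, -0.7345, -0.4939]], R = [[4.3589, -1.1471, 2.9824], [0.0000, 4.0846, 1.0824], [0.0000, 0.0000, 4.4647]]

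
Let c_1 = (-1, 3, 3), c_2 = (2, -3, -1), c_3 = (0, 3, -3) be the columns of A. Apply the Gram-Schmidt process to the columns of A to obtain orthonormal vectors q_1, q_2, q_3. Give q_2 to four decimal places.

q_2 = (0.6581, -0.4113, 0.6307)

c_1 = (-1, 3, 3); ‖c_1‖ = 4.3589, so q_1 = (-0.2294, 0.6882, 0.6882).
q_1·c_2 = (-0.2294)·2 + 0.6882·(-3) + 0.6882·(-1) = -3.2118.
u_2 = c_2 + 3.2118·q_1 = (1.2632, -0.7895, 1.2105).
‖u_2‖ = 1.9194, so q_2 = (0.6581, -0.4113, 0.6307).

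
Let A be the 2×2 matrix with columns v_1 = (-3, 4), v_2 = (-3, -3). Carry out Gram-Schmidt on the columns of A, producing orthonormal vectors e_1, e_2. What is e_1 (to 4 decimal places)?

v_1 = (-3, 4); ‖v_1‖ = 5.0000, so e_1 = (-0.6000, 0.8000).

e_1 = (-0.6000, 0.8000)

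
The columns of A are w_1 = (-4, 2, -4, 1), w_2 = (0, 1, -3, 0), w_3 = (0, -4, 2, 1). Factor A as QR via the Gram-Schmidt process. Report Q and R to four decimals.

q_1 = w_1/‖w_1‖ = (-4, 2, -4, 1)/6.0828 = (-0.6576, 0.3288, -0.6576, 0.1644).
r_{12} = q_1·w_2 = 2.3016.
u_2 = w_2 − 2.3016·q_1 = (1.5135, 0.2432, -1.4865, -0.3784).
‖u_2‖ = 2.1686, so q_2 = (0.6979, 0.1122, -0.6855, -0.1745).
r_{13} = q_1·w_3 = -2.4660; r_{23} = q_2·w_3 = -1.9941.
u_3 = w_3 + 2.4660·q_1 + 1.9941·q_2 = (-0.2299, -2.9655, -0.9885, 1.0575).
‖u_3‖ = 3.3079, so q_3 = (-0.0695, -0.8965, -0.2988, 0.3197).

Q = [[-0.6576, 0.6979, -0.0695], [0.3288, 0.1122, -0.8965], [-0.6576, -0.6855, -0.2988], [0.1644, -0.1745, 0.3197]], R = [[6.0828, 2.3016, -2.4660], [0.0000, 2.1686, -1.9941], [0.0000, 0.0000, 3.3079]]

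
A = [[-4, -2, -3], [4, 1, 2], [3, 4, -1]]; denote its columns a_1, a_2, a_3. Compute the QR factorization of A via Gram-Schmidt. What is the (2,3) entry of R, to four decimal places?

r_{23} = -2.2572

e_1 = a_1/‖a_1‖ = (-4, 4, 3)/6.4031 = (-0.6247, 0.6247, 0.4685).
r_{12} = e_1·a_2 = 3.7482.
u_2 = a_2 − 3.7482·e_1 = (0.3415, -1.3415, 2.2439).
‖u_2‖ = 2.6365, so e_2 = (0.1295, -0.5088, 0.8511).
r_{23} = e_2·a_3 = -2.2572.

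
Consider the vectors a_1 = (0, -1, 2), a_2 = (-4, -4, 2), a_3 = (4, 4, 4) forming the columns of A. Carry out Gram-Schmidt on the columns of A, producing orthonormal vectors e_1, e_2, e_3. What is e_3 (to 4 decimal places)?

e_1 = a_1/‖a_1‖ = (0, -1, 2)/2.2361 = (0.0000, -0.4472, 0.8944).
r_{12} = e_1·a_2 = 3.5777.
u_2 = a_2 − 3.5777·e_1 = (-4.0000, -2.4000, -1.2000).
‖u_2‖ = 4.8166, so e_2 = (-0.8305, -0.4983, -0.2491).
r_{13} = e_1·a_3 = 1.7889; r_{23} = e_2·a_3 = -6.3115.
u_3 = a_3 − 1.7889·e_1 + 6.3115·e_2 = (-1.2414, 1.6552, 0.8276).
‖u_3‖ = 2.2283, so e_3 = (-0.5571, 0.7428, 0.3714).

e_3 = (-0.5571, 0.7428, 0.3714)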